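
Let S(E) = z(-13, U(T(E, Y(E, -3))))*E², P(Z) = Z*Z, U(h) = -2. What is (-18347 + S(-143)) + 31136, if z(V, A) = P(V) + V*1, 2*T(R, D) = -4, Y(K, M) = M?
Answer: 3202833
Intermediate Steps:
T(R, D) = -2 (T(R, D) = (½)*(-4) = -2)
P(Z) = Z²
z(V, A) = V + V² (z(V, A) = V² + V*1 = V² + V = V + V²)
S(E) = 156*E² (S(E) = (-13*(1 - 13))*E² = (-13*(-12))*E² = 156*E²)
(-18347 + S(-143)) + 31136 = (-18347 + 156*(-143)²) + 31136 = (-18347 + 156*20449) + 31136 = (-18347 + 3190044) + 31136 = 3171697 + 31136 = 3202833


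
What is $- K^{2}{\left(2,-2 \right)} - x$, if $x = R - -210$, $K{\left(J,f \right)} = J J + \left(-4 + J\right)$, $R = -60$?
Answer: $-154$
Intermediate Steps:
$K{\left(J,f \right)} = -4 + J + J^{2}$ ($K{\left(J,f \right)} = J^{2} + \left(-4 + J\right) = -4 + J + J^{2}$)
$x = 150$ ($x = -60 - -210 = -60 + 210 = 150$)
$- K^{2}{\left(2,-2 \right)} - x = - \left(-4 + 2 + 2^{2}\right)^{2} - 150 = - \left(-4 + 2 + 4\right)^{2} - 150 = - 2^{2} - 150 = \left(-1\right) 4 - 150 = -4 - 150 = -154$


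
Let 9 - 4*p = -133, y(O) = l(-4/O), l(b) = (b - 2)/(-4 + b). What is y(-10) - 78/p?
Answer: -1120/639 ≈ -1.7527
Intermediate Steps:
l(b) = (-2 + b)/(-4 + b)
y(O) = (-2 - 4/O)/(-4 - 4/O)
p = 71/2 (p = 9/4 - 1/4*(-133) = 9/4 + 133/4 = 71/2 ≈ 35.500)
y(-10) - 78/p = (2 - 10)/(2*(1 - 10)) - 78/71/2 = (1/2)*(-8)/(-9) - 78*2/71 = (1/2)*(-1/9)*(-8) - 156/71 = 4/9 - 156/71 = -1120/639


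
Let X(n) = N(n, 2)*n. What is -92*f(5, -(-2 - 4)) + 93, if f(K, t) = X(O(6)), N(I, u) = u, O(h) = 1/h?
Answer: 187/3 ≈ 62.333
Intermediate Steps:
O(h) = 1/h
X(n) = 2*n
f(K, t) = 1/3 (f(K, t) = 2/6 = 2*(1/6) = 1/3)
-92*f(5, -(-2 - 4)) + 93 = -92*1/3 + 93 = -92/3 + 93 = 187/3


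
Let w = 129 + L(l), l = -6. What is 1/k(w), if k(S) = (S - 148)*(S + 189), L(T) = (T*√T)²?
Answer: -1/23970 ≈ -4.1719e-5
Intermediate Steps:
L(T) = T³ (L(T) = (T^(3/2))² = T³)
w = -87 (w = 129 + (-6)³ = 129 - 216 = -87)
k(S) = (-148 + S)*(189 + S)
1/k(w) = 1/(-27972 + (-87)² + 41*(-87)) = 1/(-27972 + 7569 - 3567) = 1/(-23970) = -1/23970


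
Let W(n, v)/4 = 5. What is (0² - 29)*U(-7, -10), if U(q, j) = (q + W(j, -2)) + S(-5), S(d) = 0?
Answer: -377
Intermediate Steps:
W(n, v) = 20 (W(n, v) = 4*5 = 20)
U(q, j) = 20 + q (U(q, j) = (q + 20) + 0 = (20 + q) + 0 = 20 + q)
(0² - 29)*U(-7, -10) = (0² - 29)*(20 - 7) = (0 - 29)*13 = -29*13 = -377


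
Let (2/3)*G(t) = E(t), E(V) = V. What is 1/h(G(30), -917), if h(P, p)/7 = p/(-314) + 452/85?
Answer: 26690/1539111 ≈ 0.017341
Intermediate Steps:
G(t) = 3*t/2
h(P, p) = 3164/85 - 7*p/314 (h(P, p) = 7*(p/(-314) + 452/85) = 7*(p*(-1/314) + 452*(1/85)) = 7*(-p/314 + 452/85) = 7*(452/85 - p/314) = 3164/85 - 7*p/314)
1/h(G(30), -917) = 1/(3164/85 - 7/314*(-917)) = 1/(3164/85 + 6419/314) = 1/(1539111/26690) = 26690/1539111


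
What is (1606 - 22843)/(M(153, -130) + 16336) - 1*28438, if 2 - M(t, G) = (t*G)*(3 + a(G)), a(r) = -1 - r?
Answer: -25042680507/880606 ≈ -28438.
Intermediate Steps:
M(t, G) = 2 - G*t*(2 - G) (M(t, G) = 2 - t*G*(3 + (-1 - G)) = 2 - G*t*(2 - G))
(1606 - 22843)/(M(153, -130) + 16336) - 1*28438 = (1606 - 22843)/((2 + 153*(-130)**2 - 2*(-130)*153) + 16336) - 1*28438 = -21237/((2 + 153*16900 + 39780) + 16336) - 28438 = -21237/((2 + 2585700 + 39780) + 16336) - 28438 = -21237/(2625482 + 16336) - 28438 = -21237/2641818 - 28438 = -21237*1/2641818 - 28438 = -7079/880606 - 28438 = -25042680507/880606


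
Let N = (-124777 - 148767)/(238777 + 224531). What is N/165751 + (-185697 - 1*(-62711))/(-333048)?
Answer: 393519449745899/1065667067302116 ≈ 0.36927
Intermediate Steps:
N = -68386/115827 (N = -273544/463308 = -273544*1/463308 = -68386/115827 ≈ -0.59042)
N/165751 + (-185697 - 1*(-62711))/(-333048) = -68386/115827/165751 + (-185697 - 1*(-62711))/(-333048) = -68386/115827*1/165751 + (-185697 + 62711)*(-1/333048) = -68386/19198441077 - 122986*(-1/333048) = -68386/19198441077 + 61493/166524 = 393519449745899/1065667067302116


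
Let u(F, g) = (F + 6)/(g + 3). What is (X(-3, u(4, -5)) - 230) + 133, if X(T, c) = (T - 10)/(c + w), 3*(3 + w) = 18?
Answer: -181/2 ≈ -90.500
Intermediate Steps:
w = 3 (w = -3 + (⅓)*18 = -3 + 6 = 3)
u(F, g) = (6 + F)/(3 + g)
X(T, c) = (-10 + T)/(3 + c) (X(T, c) = (T - 10)/(c + 3) = (-10 + T)/(3 + c))
(X(-3, u(4, -5)) - 230) + 133 = ((-10 - 3)/(3 + (6 + 4)/(3 - 5)) - 230) + 133 = (-13/(3 + 10/(-2)) - 230) + 133 = (-13/(3 - ½*10) - 230) + 133 = (-13/(3 - 5) - 230) + 133 = (-13/(-2) - 230) + 133 = (-½*(-13) - 230) + 133 = (13/2 - 230) + 133 = -447/2 + 133 = -181/2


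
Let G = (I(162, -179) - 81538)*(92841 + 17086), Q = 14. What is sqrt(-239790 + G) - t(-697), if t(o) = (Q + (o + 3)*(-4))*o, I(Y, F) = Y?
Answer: 1944630 + I*sqrt(8945659342) ≈ 1.9446e+6 + 94582.0*I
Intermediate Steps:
G = -8945419552 (G = (162 - 81538)*(92841 + 17086) = -81376*109927 = -8945419552)
t(o) = o*(2 - 4*o) (t(o) = (14 + (o + 3)*(-4))*o = (14 + (3 + o)*(-4))*o = (14 + (-12 - 4*o))*o = (2 - 4*o)*o = o*(2 - 4*o))
sqrt(-239790 + G) - t(-697) = sqrt(-239790 - 8945419552) - 2*(-697)*(1 - 2*(-697)) = sqrt(-8945659342) - 2*(-697)*(1 + 1394) = I*sqrt(8945659342) - 2*(-697)*1395 = I*sqrt(8945659342) - 1*(-1944630) = I*sqrt(8945659342) + 1944630 = 1944630 + I*sqrt(8945659342)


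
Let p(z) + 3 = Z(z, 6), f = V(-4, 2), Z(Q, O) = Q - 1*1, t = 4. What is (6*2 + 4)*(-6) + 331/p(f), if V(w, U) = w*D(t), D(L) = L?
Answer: -2251/20 ≈ -112.55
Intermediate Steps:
V(w, U) = 4*w (V(w, U) = w*4 = 4*w)
Z(Q, O) = -1 + Q (Z(Q, O) = Q - 1 = -1 + Q)
f = -16 (f = 4*(-4) = -16)
p(z) = -4 + z (p(z) = -3 + (-1 + z) = -4 + z)
(6*2 + 4)*(-6) + 331/p(f) = (6*2 + 4)*(-6) + 331/(-4 - 16) = (12 + 4)*(-6) + 331/(-20) = 16*(-6) - 1/20*331 = -96 - 331/20 = -2251/20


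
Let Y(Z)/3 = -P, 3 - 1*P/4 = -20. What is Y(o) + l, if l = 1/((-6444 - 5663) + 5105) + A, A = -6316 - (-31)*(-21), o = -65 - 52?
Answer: -50715487/7002 ≈ -7243.0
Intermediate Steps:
P = 92 (P = 12 - 4*(-20) = 12 + 80 = 92)
o = -117
A = -6967 (A = -6316 - 1*651 = -6316 - 651 = -6967)
Y(Z) = -276 (Y(Z) = 3*(-1*92) = 3*(-92) = -276)
l = -48782935/7002 (l = 1/((-6444 - 5663) + 5105) - 6967 = 1/(-12107 + 5105) - 6967 = 1/(-7002) - 6967 = -1/7002 - 6967 = -48782935/7002 ≈ -6967.0)
Y(o) + l = -276 - 48782935/7002 = -50715487/7002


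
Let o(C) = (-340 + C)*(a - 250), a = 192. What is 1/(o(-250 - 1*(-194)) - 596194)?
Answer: -1/573226 ≈ -1.7445e-6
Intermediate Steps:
o(C) = 19720 - 58*C (o(C) = (-340 + C)*(192 - 250) = (-340 + C)*(-58) = 19720 - 58*C)
1/(o(-250 - 1*(-194)) - 596194) = 1/((19720 - 58*(-250 - 1*(-194))) - 596194) = 1/((19720 - 58*(-250 + 194)) - 596194) = 1/((19720 - 58*(-56)) - 596194) = 1/((19720 + 3248) - 596194) = 1/(22968 - 596194) = 1/(-573226) = -1/573226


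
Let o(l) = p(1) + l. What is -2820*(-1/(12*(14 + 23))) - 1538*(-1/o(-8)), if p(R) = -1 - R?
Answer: -27278/185 ≈ -147.45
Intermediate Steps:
o(l) = -2 + l (o(l) = (-1 - 1*1) + l = (-1 - 1) + l = -2 + l)
-2820*(-1/(12*(14 + 23))) - 1538*(-1/o(-8)) = -2820*(-1/(12*(14 + 23))) - 1538*(-1/(-2 - 8)) = -2820/(37*(-12)) - 1538/((-1*(-10))) = -2820/(-444) - 1538/10 = -2820*(-1/444) - 1538*⅒ = 235/37 - 769/5 = -27278/185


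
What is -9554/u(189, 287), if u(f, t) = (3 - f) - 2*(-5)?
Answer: 4777/88 ≈ 54.284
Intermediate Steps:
u(f, t) = 13 - f (u(f, t) = (3 - f) + 10 = 13 - f)
-9554/u(189, 287) = -9554/(13 - 1*189) = -9554/(13 - 189) = -9554/(-176) = -9554*(-1/176) = 4777/88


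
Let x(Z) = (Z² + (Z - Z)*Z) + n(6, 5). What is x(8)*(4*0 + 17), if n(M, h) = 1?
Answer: 1105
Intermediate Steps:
x(Z) = 1 + Z² (x(Z) = (Z² + (Z - Z)*Z) + 1 = (Z² + 0*Z) + 1 = (Z² + 0) + 1 = Z² + 1 = 1 + Z²)
x(8)*(4*0 + 17) = (1 + 8²)*(4*0 + 17) = (1 + 64)*(0 + 17) = 65*17 = 1105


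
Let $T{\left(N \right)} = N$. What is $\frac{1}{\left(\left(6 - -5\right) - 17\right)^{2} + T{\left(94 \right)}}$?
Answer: $\frac{1}{130} \approx 0.0076923$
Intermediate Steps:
$\frac{1}{\left(\left(6 - -5\right) - 17\right)^{2} + T{\left(94 \right)}} = \frac{1}{\left(\left(6 - -5\right) - 17\right)^{2} + 94} = \frac{1}{\left(\left(6 + 5\right) - 17\right)^{2} + 94} = \frac{1}{\left(11 - 17\right)^{2} + 94} = \frac{1}{\left(-6\right)^{2} + 94} = \frac{1}{36 + 94} = \frac{1}{130}$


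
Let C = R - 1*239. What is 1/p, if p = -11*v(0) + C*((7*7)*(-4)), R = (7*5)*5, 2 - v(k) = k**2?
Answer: 1/12522 ≈ 7.9859e-5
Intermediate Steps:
v(k) = 2 - k**2
R = 175 (R = 35*5 = 175)
C = -64 (C = 175 - 1*239 = 175 - 239 = -64)
p = 12522 (p = -11*(2 - 1*0**2) - 64*7*7*(-4) = -11*(2 - 1*0) - 3136*(-4) = -11*(2 + 0) - 64*(-196) = -11*2 + 12544 = -22 + 12544 = 12522)
1/p = 1/12522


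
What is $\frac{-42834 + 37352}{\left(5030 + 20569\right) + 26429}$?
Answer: $- \frac{2741}{26014} \approx -0.10537$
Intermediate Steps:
$\frac{-42834 + 37352}{\left(5030 + 20569\right) + 26429} = - \frac{5482}{25599 + 26429} = - \frac{5482}{52028} = \left(-5482\right) \frac{1}{52028} = - \frac{2741}{26014}$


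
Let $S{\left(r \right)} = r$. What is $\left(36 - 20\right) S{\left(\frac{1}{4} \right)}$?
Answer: $4$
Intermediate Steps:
$\left(36 - 20\right) S{\left(\frac{1}{4} \right)} = \frac{36 - 20}{4} = 16 \cdot \frac{1}{4} = 4$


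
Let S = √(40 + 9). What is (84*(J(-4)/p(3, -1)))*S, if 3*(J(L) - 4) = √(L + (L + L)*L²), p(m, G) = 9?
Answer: 784/3 + 392*I*√33/9 ≈ 261.33 + 250.21*I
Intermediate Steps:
J(L) = 4 + √(L + 2*L³)/3 (J(L) = 4 + √(L + (L + L)*L²)/3 = 4 + √(L + (2*L)*L²)/3 = 4 + √(L + 2*L³)/3)
S = 7 (S = √49 = 7)
(84*(J(-4)/p(3, -1)))*S = (84*((4 + √(-4 + 2*(-4)³)/3)/9))*7 = (84*((4 + √(-4 + 2*(-64))/3)*(⅑)))*7 = (84*((4 + √(-4 - 128)/3)*(⅑)))*7 = (84*((4 + √(-132)/3)*(⅑)))*7 = (84*((4 + (2*I*√33)/3)*(⅑)))*7 = (84*((4 + 2*I*√33/3)*(⅑)))*7 = (84*(4/9 + 2*I*√33/27))*7 = (112/3 + 56*I*√33/9)*7 = 784/3 + 392*I*√33/9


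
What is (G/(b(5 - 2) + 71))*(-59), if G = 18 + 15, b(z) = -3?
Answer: -1947/68 ≈ -28.632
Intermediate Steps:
G = 33
(G/(b(5 - 2) + 71))*(-59) = (33/(-3 + 71))*(-59) = (33/68)*(-59) = -1947/68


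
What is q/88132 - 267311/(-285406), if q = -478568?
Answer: -2568807399/571668218 ≈ -4.4935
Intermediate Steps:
q/88132 - 267311/(-285406) = -478568/88132 - 267311/(-285406) = -478568*1/88132 - 267311*(-1/285406) = -119642/22033 + 24301/25946 = -2568807399/571668218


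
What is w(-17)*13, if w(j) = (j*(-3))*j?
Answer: -11271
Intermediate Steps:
w(j) = -3*j² (w(j) = (-3*j)*j = -3*j²)
w(-17)*13 = -3*(-17)²*13 = -3*289*13 = -867*13 = -11271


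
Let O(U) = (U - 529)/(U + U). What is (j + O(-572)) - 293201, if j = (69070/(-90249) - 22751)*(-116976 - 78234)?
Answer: 152839517497065551/34414952 ≈ 4.4411e+9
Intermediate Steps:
j = 133609797169830/30083 (j = (69070*(-1/90249) - 22751)*(-195210) = (-69070/90249 - 22751)*(-195210) = -2053324069/90249*(-195210) = 133609797169830/30083 ≈ 4.4414e+9)
O(U) = (-529 + U)/(2*U) (O(U) = (-529 + U)/((2*U)) = (-529 + U)*(1/(2*U)) = (-529 + U)/(2*U))
(j + O(-572)) - 293201 = (133609797169830/30083 + (½)*(-529 - 572)/(-572)) - 293201 = (133609797169830/30083 + (½)*(-1/572)*(-1101)) - 293201 = (133609797169830/30083 + 1101/1144) - 293201 = 152849607995406903/34414952 - 293201 = 152839517497065551/34414952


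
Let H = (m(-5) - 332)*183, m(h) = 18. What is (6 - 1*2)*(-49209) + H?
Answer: -254298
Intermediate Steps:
H = -57462 (H = (18 - 332)*183 = -314*183 = -57462)
(6 - 1*2)*(-49209) + H = (6 - 1*2)*(-49209) - 57462 = (6 - 2)*(-49209) - 57462 = 4*(-49209) - 57462 = -196836 - 57462 = -254298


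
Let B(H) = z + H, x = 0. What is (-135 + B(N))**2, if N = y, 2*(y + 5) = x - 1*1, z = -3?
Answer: 82369/4 ≈ 20592.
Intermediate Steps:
y = -11/2 (y = -5 + (0 - 1*1)/2 = -5 + (0 - 1)/2 = -5 + (1/2)*(-1) = -5 - 1/2 = -11/2 ≈ -5.5000)
N = -11/2 ≈ -5.5000
B(H) = -3 + H
(-135 + B(N))**2 = (-135 + (-3 - 11/2))**2 = (-135 - 17/2)**2 = (-287/2)**2 = 82369/4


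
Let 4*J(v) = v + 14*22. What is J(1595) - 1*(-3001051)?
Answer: 12006107/4 ≈ 3.0015e+6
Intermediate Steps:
J(v) = 77 + v/4 (J(v) = (v + 14*22)/4 = (v + 308)/4 = (308 + v)/4 = 77 + v/4)
J(1595) - 1*(-3001051) = (77 + (¼)*1595) - 1*(-3001051) = (77 + 1595/4) + 3001051 = 1903/4 + 3001051 = 12006107/4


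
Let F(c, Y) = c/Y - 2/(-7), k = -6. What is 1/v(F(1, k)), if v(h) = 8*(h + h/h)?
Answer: 21/188 ≈ 0.11170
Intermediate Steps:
F(c, Y) = 2/7 + c/Y (F(c, Y) = c/Y - 2*(-⅐) = c/Y + 2/7 = 2/7 + c/Y)
v(h) = 8 + 8*h (v(h) = 8*(h + 1) = 8*(1 + h) = 8 + 8*h)
1/v(F(1, k)) = 1/(8 + 8*(2/7 + 1/(-6))) = 1/(8 + 8*(2/7 + 1*(-⅙))) = 1/(8 + 8*(2/7 - ⅙)) = 1/(8 + 8*(5/42)) = 1/(8 + 20/21) = 1/(188/21) = 21/188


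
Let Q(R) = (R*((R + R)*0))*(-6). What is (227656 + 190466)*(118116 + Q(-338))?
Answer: 49386898152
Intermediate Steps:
Q(R) = 0 (Q(R) = (R*((2*R)*0))*(-6) = (R*0)*(-6) = 0*(-6) = 0)
(227656 + 190466)*(118116 + Q(-338)) = (227656 + 190466)*(118116 + 0) = 418122*118116 = 49386898152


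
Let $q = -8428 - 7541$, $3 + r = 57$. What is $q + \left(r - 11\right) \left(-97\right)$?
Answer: $-20140$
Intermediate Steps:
$r = 54$ ($r = -3 + 57 = 54$)
$q = -15969$ ($q = -8428 - 7541 = -15969$)
$q + \left(r - 11\right) \left(-97\right) = -15969 + \left(54 - 11\right) \left(-97\right) = -15969 + 43 \left(-97\right) = -15969 - 4171 = -20140$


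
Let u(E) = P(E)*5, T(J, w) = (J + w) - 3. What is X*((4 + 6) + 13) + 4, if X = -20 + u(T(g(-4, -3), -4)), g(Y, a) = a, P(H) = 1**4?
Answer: -341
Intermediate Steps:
P(H) = 1
T(J, w) = -3 + J + w
u(E) = 5 (u(E) = 1*5 = 5)
X = -15 (X = -20 + 5 = -15)
X*((4 + 6) + 13) + 4 = -15*((4 + 6) + 13) + 4 = -15*(10 + 13) + 4 = -15*23 + 4 = -345 + 4 = -341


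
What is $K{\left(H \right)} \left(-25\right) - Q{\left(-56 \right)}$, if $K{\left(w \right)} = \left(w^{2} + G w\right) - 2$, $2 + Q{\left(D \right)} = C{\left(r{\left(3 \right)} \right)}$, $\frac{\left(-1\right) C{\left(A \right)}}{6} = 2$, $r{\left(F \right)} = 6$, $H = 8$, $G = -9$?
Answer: $264$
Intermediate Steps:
$C{\left(A \right)} = -12$ ($C{\left(A \right)} = \left(-6\right) 2 = -12$)
$Q{\left(D \right)} = -14$ ($Q{\left(D \right)} = -2 - 12 = -14$)
$K{\left(w \right)} = -2 + w^{2} - 9 w$ ($K{\left(w \right)} = \left(w^{2} - 9 w\right) - 2 = -2 + w^{2} - 9 w$)
$K{\left(H \right)} \left(-25\right) - Q{\left(-56 \right)} = \left(-2 + 8^{2} - 72\right) \left(-25\right) - -14 = \left(-2 + 64 - 72\right) \left(-25\right) + 14 = \left(-10\right) \left(-25\right) + 14 = 250 + 14 = 264$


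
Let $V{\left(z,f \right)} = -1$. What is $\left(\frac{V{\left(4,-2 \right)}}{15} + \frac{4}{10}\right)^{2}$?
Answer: $\frac{1}{9} \approx 0.11111$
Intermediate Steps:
$\left(\frac{V{\left(4,-2 \right)}}{15} + \frac{4}{10}\right)^{2} = \left(- \frac{1}{15} + \frac{4}{10}\right)^{2} = \left(\left(-1\right) \frac{1}{15} + 4 \cdot \frac{1}{10}\right)^{2} = \left(- \frac{1}{15} + \frac{2}{5}\right)^{2} = \left(\frac{1}{3}\right)^{2} = \frac{1}{9}$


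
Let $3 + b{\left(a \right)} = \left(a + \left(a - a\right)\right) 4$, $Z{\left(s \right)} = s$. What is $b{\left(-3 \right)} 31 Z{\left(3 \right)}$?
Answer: $-1395$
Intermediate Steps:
$b{\left(a \right)} = -3 + 4 a$ ($b{\left(a \right)} = -3 + \left(a + \left(a - a\right)\right) 4 = -3 + \left(a + 0\right) 4 = -3 + a 4 = -3 + 4 a$)
$b{\left(-3 \right)} 31 Z{\left(3 \right)} = \left(-3 + 4 \left(-3\right)\right) 31 \cdot 3 = \left(-3 - 12\right) 31 \cdot 3 = \left(-15\right) 31 \cdot 3 = \left(-465\right) 3 = -1395$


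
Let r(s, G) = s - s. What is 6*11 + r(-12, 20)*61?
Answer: 66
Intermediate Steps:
r(s, G) = 0
6*11 + r(-12, 20)*61 = 6*11 + 0*61 = 66 + 0 = 66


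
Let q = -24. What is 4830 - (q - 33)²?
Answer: 1581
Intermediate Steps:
4830 - (q - 33)² = 4830 - (-24 - 33)² = 4830 - 1*(-57)² = 4830 - 1*3249 = 4830 - 3249 = 1581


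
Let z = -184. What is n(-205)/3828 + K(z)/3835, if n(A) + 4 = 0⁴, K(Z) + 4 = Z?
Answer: -183751/3670095 ≈ -0.050067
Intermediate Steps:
K(Z) = -4 + Z
n(A) = -4 (n(A) = -4 + 0⁴ = -4 + 0 = -4)
n(-205)/3828 + K(z)/3835 = -4/3828 + (-4 - 184)/3835 = -4*1/3828 - 188*1/3835 = -1/957 - 188/3835 = -183751/3670095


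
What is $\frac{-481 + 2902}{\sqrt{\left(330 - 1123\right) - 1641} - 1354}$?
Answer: $- \frac{1639017}{917875} - \frac{2421 i \sqrt{2434}}{1835750} \approx -1.7857 - 0.065064 i$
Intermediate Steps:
$\frac{-481 + 2902}{\sqrt{\left(330 - 1123\right) - 1641} - 1354} = \frac{2421}{\sqrt{\left(330 - 1123\right) - 1641} - 1354} = \frac{2421}{\sqrt{-793 - 1641} - 1354} = \frac{2421}{\sqrt{-2434} - 1354} = \frac{2421}{i \sqrt{2434} - 1354} = \frac{2421}{-1354 + i \sqrt{2434}}$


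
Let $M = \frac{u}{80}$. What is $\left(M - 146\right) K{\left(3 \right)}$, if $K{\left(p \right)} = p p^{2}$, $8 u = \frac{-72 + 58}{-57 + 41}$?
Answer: $- \frac{20182851}{5120} \approx -3942.0$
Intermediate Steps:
$u = \frac{7}{64}$ ($u = \frac{\left(-72 + 58\right) \frac{1}{-57 + 41}}{8} = \frac{\left(-14\right) \frac{1}{-16}}{8} = \frac{\left(-14\right) \left(- \frac{1}{16}\right)}{8} = \frac{1}{8} \cdot \frac{7}{8} = \frac{7}{64} \approx 0.10938$)
$K{\left(p \right)} = p^{3}$
$M = \frac{7}{5120}$ ($M = \frac{7}{64 \cdot 80} = \frac{7}{64} \cdot \frac{1}{80} = \frac{7}{5120} \approx 0.0013672$)
$\left(M - 146\right) K{\left(3 \right)} = \left(\frac{7}{5120} - 146\right) 3^{3} = \left(- \frac{747513}{5120}\right) 27 = - \frac{20182851}{5120}$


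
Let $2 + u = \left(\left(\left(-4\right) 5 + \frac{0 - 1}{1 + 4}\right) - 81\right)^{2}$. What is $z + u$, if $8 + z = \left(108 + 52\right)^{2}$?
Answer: $\frac{895786}{25} \approx 35831.0$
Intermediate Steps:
$z = 25592$ ($z = -8 + \left(108 + 52\right)^{2} = -8 + 160^{2} = -8 + 25600 = 25592$)
$u = \frac{255986}{25}$ ($u = -2 + \left(\left(\left(-4\right) 5 + \frac{0 - 1}{1 + 4}\right) - 81\right)^{2} = -2 + \left(\left(-20 - \frac{1}{5}\right) - 81\right)^{2} = -2 + \left(- \frac{101}{5} - 81\right)^{2} = -2 + \left(- \frac{506}{5}\right)^{2} = -2 + \frac{256036}{25} = \frac{255986}{25} \approx 10239.0$)
$z + u = 25592 + \frac{255986}{25} = \frac{895786}{25}$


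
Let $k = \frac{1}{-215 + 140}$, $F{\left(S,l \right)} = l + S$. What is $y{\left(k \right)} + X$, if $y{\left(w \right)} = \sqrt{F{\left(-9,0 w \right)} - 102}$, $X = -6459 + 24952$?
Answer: $18493 + i \sqrt{111} \approx 18493.0 + 10.536 i$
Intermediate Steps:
$F{\left(S,l \right)} = S + l$
$X = 18493$
$k = - \frac{1}{75}$ ($k = \frac{1}{-75} = - \frac{1}{75} \approx -0.013333$)
$y{\left(w \right)} = i \sqrt{111}$ ($y{\left(w \right)} = \sqrt{\left(-9 + 0 w\right) - 102} = \sqrt{\left(-9 + 0\right) - 102} = \sqrt{-9 - 102} = \sqrt{-111} = i \sqrt{111}$)
$y{\left(k \right)} + X = i \sqrt{111} + 18493 = 18493 + i \sqrt{111}$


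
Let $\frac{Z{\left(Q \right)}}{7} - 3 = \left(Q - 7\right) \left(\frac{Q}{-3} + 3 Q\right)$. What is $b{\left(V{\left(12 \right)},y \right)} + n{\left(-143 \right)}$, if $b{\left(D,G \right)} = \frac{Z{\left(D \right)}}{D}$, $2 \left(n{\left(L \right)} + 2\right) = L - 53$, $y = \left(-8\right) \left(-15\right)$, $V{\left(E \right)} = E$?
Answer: $- \frac{59}{12} \approx -4.9167$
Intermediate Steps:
$y = 120$
$Z{\left(Q \right)} = 21 + \frac{56 Q \left(-7 + Q\right)}{3}$ ($Z{\left(Q \right)} = 21 + 7 \left(Q - 7\right) \left(\frac{Q}{-3} + 3 Q\right) = 21 + 7 \left(-7 + Q\right) \left(Q \left(- \frac{1}{3}\right) + 3 Q\right) = 21 + 7 \left(-7 + Q\right) \left(- \frac{Q}{3} + 3 Q\right) = 21 + 7 \left(-7 + Q\right) \frac{8 Q}{3} = 21 + 7 \frac{8 Q \left(-7 + Q\right)}{3} = 21 + \frac{56 Q \left(-7 + Q\right)}{3}$)
$n{\left(L \right)} = - \frac{57}{2} + \frac{L}{2}$ ($n{\left(L \right)} = -2 + \frac{L - 53}{2} = -2 + \frac{-53 + L}{2} = -2 + \left(- \frac{53}{2} + \frac{L}{2}\right) = - \frac{57}{2} + \frac{L}{2}$)
$b{\left(D,G \right)} = \frac{21 - \frac{392 D}{3} + \frac{56 D^{2}}{3}}{D}$
$b{\left(V{\left(12 \right)},y \right)} + n{\left(-143 \right)} = \left(- \frac{392}{3} + \frac{21}{12} + \frac{56}{3} \cdot 12\right) + \left(- \frac{57}{2} + \frac{1}{2} \left(-143\right)\right) = \left(- \frac{392}{3} + 21 \cdot \frac{1}{12} + 224\right) - 100 = \left(- \frac{392}{3} + \frac{7}{4} + 224\right) - 100 = \frac{1141}{12} - 100 = - \frac{59}{12}$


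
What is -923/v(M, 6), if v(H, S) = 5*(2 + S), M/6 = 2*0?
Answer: -923/40 ≈ -23.075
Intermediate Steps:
M = 0 (M = 6*(2*0) = 6*0 = 0)
v(H, S) = 10 + 5*S
-923/v(M, 6) = -923/(10 + 5*6) = -923/(10 + 30) = -923/40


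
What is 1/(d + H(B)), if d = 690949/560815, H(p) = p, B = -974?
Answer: -560815/545542861 ≈ -0.0010280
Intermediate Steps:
d = 690949/560815 (d = 690949*(1/560815) = 690949/560815 ≈ 1.2320)
1/(d + H(B)) = 1/(690949/560815 - 974) = 1/(-545542861/560815) = -560815/545542861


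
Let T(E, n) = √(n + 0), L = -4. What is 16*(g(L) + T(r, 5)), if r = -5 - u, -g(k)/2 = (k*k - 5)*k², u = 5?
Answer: -5632 + 16*√5 ≈ -5596.2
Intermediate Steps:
g(k) = -2*k²*(-5 + k²) (g(k) = -2*(k*k - 5)*k² = -2*(k² - 5)*k² = -2*(-5 + k²)*k² = -2*k²*(-5 + k²))
r = -10 (r = -5 - 1*5 = -5 - 5 = -10)
T(E, n) = √n
16*(g(L) + T(r, 5)) = 16*(2*(-4)²*(5 - 1*(-4)²) + √5) = 16*(2*16*(5 - 1*16) + √5) = 16*(2*16*(5 - 16) + √5) = 16*(2*16*(-11) + √5) = 16*(-352 + √5) = -5632 + 16*√5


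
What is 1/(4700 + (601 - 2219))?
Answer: 1/3082 ≈ 0.00032446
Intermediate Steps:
1/(4700 + (601 - 2219)) = 1/(4700 - 1618) = 1/3082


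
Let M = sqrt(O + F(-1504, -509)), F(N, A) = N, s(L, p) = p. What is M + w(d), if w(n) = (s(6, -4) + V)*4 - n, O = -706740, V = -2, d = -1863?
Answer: 1839 + 2*I*sqrt(177061) ≈ 1839.0 + 841.57*I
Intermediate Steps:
M = 2*I*sqrt(177061) (M = sqrt(-706740 - 1504) = sqrt(-708244) = 2*I*sqrt(177061) ≈ 841.57*I)
w(n) = -24 - n (w(n) = (-4 - 2)*4 - n = -6*4 - n = -24 - n)
M + w(d) = 2*I*sqrt(177061) + (-24 - 1*(-1863)) = 2*I*sqrt(177061) + (-24 + 1863) = 2*I*sqrt(177061) + 1839 = 1839 + 2*I*sqrt(177061)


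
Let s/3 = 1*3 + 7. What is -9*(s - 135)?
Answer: 945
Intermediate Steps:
s = 30 (s = 3*(1*3 + 7) = 3*(3 + 7) = 3*10 = 30)
-9*(s - 135) = -9*(30 - 135) = -9*(-105) = 945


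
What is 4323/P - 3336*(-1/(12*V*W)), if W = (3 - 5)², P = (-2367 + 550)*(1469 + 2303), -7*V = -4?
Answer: 1667159717/13707448 ≈ 121.62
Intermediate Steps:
V = 4/7 (V = -⅐*(-4) = 4/7 ≈ 0.57143)
P = -6853724 (P = -1817*3772 = -6853724)
W = 4 (W = (-2)² = 4)
4323/P - 3336*(-1/(12*V*W)) = 4323/(-6853724) - 3336/(-12*4*(4/7)) = 4323*(-1/6853724) - 3336/((-48*4/7)) = -4323/6853724 - 3336/(-192/7) = -4323/6853724 - 3336*(-7/192) = -4323/6853724 + 973/8 = 1667159717/13707448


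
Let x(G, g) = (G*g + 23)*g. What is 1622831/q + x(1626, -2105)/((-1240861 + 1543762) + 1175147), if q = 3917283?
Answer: 28225632266509393/5789932303584 ≈ 4875.0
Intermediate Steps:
x(G, g) = g*(23 + G*g) (x(G, g) = (23 + G*g)*g = g*(23 + G*g))
1622831/q + x(1626, -2105)/((-1240861 + 1543762) + 1175147) = 1622831/3917283 + (-2105*(23 + 1626*(-2105)))/((-1240861 + 1543762) + 1175147) = 1622831*(1/3917283) + (-2105*(23 - 3422730))/(302901 + 1175147) = 1622831/3917283 - 2105*(-3422707)/1478048 = 1622831/3917283 + 7204798235*(1/1478048) = 1622831/3917283 + 7204798235/1478048 = 28225632266509393/5789932303584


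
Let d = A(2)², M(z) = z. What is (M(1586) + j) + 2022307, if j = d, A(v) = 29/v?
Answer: 8096413/4 ≈ 2.0241e+6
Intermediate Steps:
d = 841/4 (d = (29/2)² = 841/4 ≈ 210.25)
j = 841/4 ≈ 210.25
(M(1586) + j) + 2022307 = (1586 + 841/4) + 2022307 = 7185/4 + 2022307 = 8096413/4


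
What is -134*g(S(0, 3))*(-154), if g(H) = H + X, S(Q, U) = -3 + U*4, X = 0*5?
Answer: 185724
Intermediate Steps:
X = 0
S(Q, U) = -3 + 4*U
g(H) = H (g(H) = H + 0 = H)
-134*g(S(0, 3))*(-154) = -134*(-3 + 4*3)*(-154) = -134*(-3 + 12)*(-154) = -134*9*(-154) = -1206*(-154) = 185724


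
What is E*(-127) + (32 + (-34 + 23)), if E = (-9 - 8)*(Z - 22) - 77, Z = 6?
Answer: -24744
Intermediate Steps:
E = 195 (E = (-9 - 8)*(6 - 22) - 77 = -17*(-16) - 77 = 272 - 77 = 195)
E*(-127) + (32 + (-34 + 23)) = 195*(-127) + (32 + (-34 + 23)) = -24765 + (32 - 11) = -24765 + 21 = -24744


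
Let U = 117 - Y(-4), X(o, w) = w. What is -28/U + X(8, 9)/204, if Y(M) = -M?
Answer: -1565/7684 ≈ -0.20367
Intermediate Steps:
U = 113 (U = 117 - (-1)*(-4) = 117 - 1*4 = 117 - 4 = 113)
-28/U + X(8, 9)/204 = -28/113 + 9/204 = -28*1/113 + 9*(1/204) = -28/113 + 3/68 = -1565/7684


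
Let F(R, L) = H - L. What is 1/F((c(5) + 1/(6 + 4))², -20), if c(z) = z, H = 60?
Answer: 1/80 ≈ 0.012500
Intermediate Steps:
F(R, L) = 60 - L
1/F((c(5) + 1/(6 + 4))², -20) = 1/(60 - 1*(-20)) = 1/(60 + 20) = 1/80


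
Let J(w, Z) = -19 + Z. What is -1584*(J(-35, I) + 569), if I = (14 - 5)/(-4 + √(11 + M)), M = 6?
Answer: -928224 - 14256*√17 ≈ -9.8700e+5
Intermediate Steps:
I = 9/(-4 + √17) (I = (14 - 5)/(-4 + √(11 + 6)) = 9/(-4 + √17) ≈ 73.108)
-1584*(J(-35, I) + 569) = -1584*((-19 + (36 + 9*√17)) + 569) = -1584*((17 + 9*√17) + 569) = -1584*(586 + 9*√17) = -928224 - 14256*√17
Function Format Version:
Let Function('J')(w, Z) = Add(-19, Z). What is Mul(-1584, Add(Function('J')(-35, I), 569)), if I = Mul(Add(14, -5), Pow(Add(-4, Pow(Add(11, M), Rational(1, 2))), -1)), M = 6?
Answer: Add(-928224, Mul(-14256, Pow(17, Rational(1, 2)))) ≈ -9.8700e+5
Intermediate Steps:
I = Mul(9, Pow(Add(-4, Pow(17, Rational(1, 2))), -1)) (I = Mul(Add(14, -5), Pow(Add(-4, Pow(Add(11, 6), Rational(1, 2))), -1)) = Mul(9, Pow(Add(-4, Pow(17, Rational(1, 2))), -1)) ≈ 73.108)
Mul(-1584, Add(Function('J')(-35, I), 569)) = Mul(-1584, Add(Add(-19, Add(36, Mul(9, Pow(17, Rational(1, 2))))), 569)) = Mul(-1584, Add(Add(17, Mul(9, Pow(17, Rational(1, 2)))), 569)) = Mul(-1584, Add(586, Mul(9, Pow(17, Rational(1, 2))))) = Add(-928224, Mul(-14256, Pow(17, Rational(1, 2))))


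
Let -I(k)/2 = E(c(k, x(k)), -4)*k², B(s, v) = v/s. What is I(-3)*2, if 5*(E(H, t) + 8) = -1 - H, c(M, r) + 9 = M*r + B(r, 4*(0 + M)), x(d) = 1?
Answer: 612/5 ≈ 122.40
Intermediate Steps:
c(M, r) = -9 + M*r + 4*M/r (c(M, r) = -9 + (M*r + (4*(0 + M))/r) = -9 + (M*r + (4*M)/r) = -9 + (M*r + 4*M/r) = -9 + M*r + 4*M/r)
E(H, t) = -41/5 - H/5 (E(H, t) = -8 + (-1 - H)/5 = -8 + (-⅕ - H/5) = -41/5 - H/5)
I(k) = -2*k²*(-32/5 - k) (I(k) = -2*(-41/5 - (-9 + k*1 + 4*k/1)/5)*k² = -2*(-41/5 - (-9 + k + 4*k*1)/5)*k² = -2*(-41/5 - (-9 + k + 4*k)/5)*k² = -2*(-41/5 - (-9 + 5*k)/5)*k² = -2*(-41/5 + (9/5 - k))*k² = -2*(-32/5 - k)*k² = -2*k²*(-32/5 - k))
I(-3)*2 = ((-3)²*(64/5 + 2*(-3)))*2 = (9*(64/5 - 6))*2 = (9*(34/5))*2 = (306/5)*2 = 612/5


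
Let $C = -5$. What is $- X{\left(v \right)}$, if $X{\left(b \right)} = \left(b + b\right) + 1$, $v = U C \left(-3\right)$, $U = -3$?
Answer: $89$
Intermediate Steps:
$v = -45$ ($v = \left(-3\right) \left(-5\right) \left(-3\right) = 15 \left(-3\right) = -45$)
$X{\left(b \right)} = 1 + 2 b$ ($X{\left(b \right)} = 2 b + 1 = 1 + 2 b$)
$- X{\left(v \right)} = - (1 + 2 \left(-45\right)) = - (1 - 90) = \left(-1\right) \left(-89\right) = 89$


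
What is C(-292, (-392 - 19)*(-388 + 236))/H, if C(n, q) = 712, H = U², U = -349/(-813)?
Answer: 470609928/121801 ≈ 3863.8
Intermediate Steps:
U = 349/813 (U = -349*(-1/813) = 349/813 ≈ 0.42927)
H = 121801/660969 (H = (349/813)² = 121801/660969 ≈ 0.18428)
C(-292, (-392 - 19)*(-388 + 236))/H = 712/(121801/660969) = 712*(660969/121801) = 470609928/121801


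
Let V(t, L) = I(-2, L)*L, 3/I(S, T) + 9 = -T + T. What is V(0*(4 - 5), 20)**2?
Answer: 400/9 ≈ 44.444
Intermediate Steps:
I(S, T) = -1/3 (I(S, T) = 3/(-9 + (-T + T)) = 3/(-9 + 0) = 3/(-9) = 3*(-1/9) = -1/3)
V(t, L) = -L/3
V(0*(4 - 5), 20)**2 = (-1/3*20)**2 = (-20/3)**2 = 400/9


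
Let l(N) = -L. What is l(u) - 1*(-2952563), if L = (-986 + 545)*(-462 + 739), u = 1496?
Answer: 3074720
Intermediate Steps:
L = -122157 (L = -441*277 = -122157)
l(N) = 122157 (l(N) = -1*(-122157) = 122157)
l(u) - 1*(-2952563) = 122157 - 1*(-2952563) = 122157 + 2952563 = 3074720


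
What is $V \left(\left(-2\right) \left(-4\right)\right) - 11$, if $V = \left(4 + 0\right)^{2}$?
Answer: $117$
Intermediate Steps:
$V = 16$ ($V = 4^{2} = 16$)
$V \left(\left(-2\right) \left(-4\right)\right) - 11 = 16 \left(\left(-2\right) \left(-4\right)\right) - 11 = 16 \cdot 8 - 11 = 128 - 11 = 117$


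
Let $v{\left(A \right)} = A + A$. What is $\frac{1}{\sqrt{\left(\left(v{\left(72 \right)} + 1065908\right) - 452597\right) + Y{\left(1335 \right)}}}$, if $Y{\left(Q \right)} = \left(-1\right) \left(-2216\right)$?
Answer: $\frac{\sqrt{615671}}{615671} \approx 0.0012745$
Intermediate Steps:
$v{\left(A \right)} = 2 A$
$Y{\left(Q \right)} = 2216$
$\frac{1}{\sqrt{\left(\left(v{\left(72 \right)} + 1065908\right) - 452597\right) + Y{\left(1335 \right)}}} = \frac{1}{\sqrt{\left(\left(2 \cdot 72 + 1065908\right) - 452597\right) + 2216}} = \frac{1}{\sqrt{\left(\left(144 + 1065908\right) - 452597\right) + 2216}} = \frac{1}{\sqrt{\left(1066052 - 452597\right) + 2216}} = \frac{1}{\sqrt{613455 + 2216}} = \frac{1}{\sqrt{615671}} = \frac{\sqrt{615671}}{615671}$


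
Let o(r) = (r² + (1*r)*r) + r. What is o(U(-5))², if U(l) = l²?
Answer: 1625625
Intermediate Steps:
o(r) = r + 2*r² (o(r) = (r² + r*r) + r = (r² + r²) + r = 2*r² + r = r + 2*r²)
o(U(-5))² = ((-5)²*(1 + 2*(-5)²))² = (25*(1 + 2*25))² = (25*(1 + 50))² = (25*51)² = 1275² = 1625625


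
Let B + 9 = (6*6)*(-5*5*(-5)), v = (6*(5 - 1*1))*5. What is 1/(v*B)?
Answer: 1/538920 ≈ 1.8556e-6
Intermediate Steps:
v = 120 (v = (6*(5 - 1))*5 = (6*4)*5 = 24*5 = 120)
B = 4491 (B = -9 + (6*6)*(-5*5*(-5)) = -9 + 36*(-25*(-5)) = -9 + 36*125 = -9 + 4500 = 4491)
1/(v*B) = 1/(120*4491) = 1/538920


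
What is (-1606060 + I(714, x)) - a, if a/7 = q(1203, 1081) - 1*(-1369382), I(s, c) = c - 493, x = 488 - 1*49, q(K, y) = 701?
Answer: -11196695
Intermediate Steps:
x = 439 (x = 488 - 49 = 439)
I(s, c) = -493 + c
a = 9590581 (a = 7*(701 - 1*(-1369382)) = 7*(701 + 1369382) = 7*1370083 = 9590581)
(-1606060 + I(714, x)) - a = (-1606060 + (-493 + 439)) - 1*9590581 = (-1606060 - 54) - 9590581 = -1606114 - 9590581 = -11196695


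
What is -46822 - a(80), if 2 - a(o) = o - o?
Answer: -46824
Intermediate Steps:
a(o) = 2 (a(o) = 2 - (o - o) = 2 - 1*0 = 2 + 0 = 2)
-46822 - a(80) = -46822 - 1*2 = -46822 - 2 = -46824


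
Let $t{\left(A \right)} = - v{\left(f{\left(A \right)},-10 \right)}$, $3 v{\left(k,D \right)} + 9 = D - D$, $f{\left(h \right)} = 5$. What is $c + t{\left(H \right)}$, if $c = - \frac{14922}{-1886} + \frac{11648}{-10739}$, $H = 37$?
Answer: $\frac{99520246}{10126877} \approx 9.8273$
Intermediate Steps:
$v{\left(k,D \right)} = -3$ ($v{\left(k,D \right)} = -3 + \frac{D - D}{3} = -3 + \frac{1}{3} \cdot 0 = -3 + 0 = -3$)
$c = \frac{69139615}{10126877}$ ($c = \left(-14922\right) \left(- \frac{1}{1886}\right) + 11648 \left(- \frac{1}{10739}\right) = \frac{7461}{943} - \frac{11648}{10739} = \frac{69139615}{10126877} \approx 6.8273$)
$t{\left(A \right)} = 3$ ($t{\left(A \right)} = \left(-1\right) \left(-3\right) = 3$)
$c + t{\left(H \right)} = \frac{69139615}{10126877} + 3 = \frac{99520246}{10126877}$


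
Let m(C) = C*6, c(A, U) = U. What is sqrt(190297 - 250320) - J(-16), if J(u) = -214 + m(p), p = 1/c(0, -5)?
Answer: 1076/5 + I*sqrt(60023) ≈ 215.2 + 245.0*I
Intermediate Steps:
p = -1/5 (p = 1/(-5) = -1/5 ≈ -0.20000)
m(C) = 6*C
J(u) = -1076/5 (J(u) = -214 + 6*(-1/5) = -214 - 6/5 = -1076/5)
sqrt(190297 - 250320) - J(-16) = sqrt(190297 - 250320) - 1*(-1076/5) = sqrt(-60023) + 1076/5 = I*sqrt(60023) + 1076/5 = 1076/5 + I*sqrt(60023)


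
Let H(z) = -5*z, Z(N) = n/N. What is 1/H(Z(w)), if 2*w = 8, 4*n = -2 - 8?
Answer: 8/25 ≈ 0.32000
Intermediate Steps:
n = -5/2 (n = (-2 - 8)/4 = (¼)*(-10) = -5/2 ≈ -2.5000)
w = 4 (w = (½)*8 = 4)
Z(N) = -5/(2*N)
1/H(Z(w)) = 1/(-(-25)/(2*4)) = 1/(-5*(-5/8)) = 1/(25/8) = 8/25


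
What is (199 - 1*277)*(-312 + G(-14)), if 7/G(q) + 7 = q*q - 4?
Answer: 4501614/185 ≈ 24333.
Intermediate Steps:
G(q) = 7/(-11 + q**2) (G(q) = 7/(-7 + (q*q - 4)) = 7/(-7 + (q**2 - 4)) = 7/(-7 + (-4 + q**2)) = 7/(-11 + q**2))
(199 - 1*277)*(-312 + G(-14)) = (199 - 1*277)*(-312 + 7/(-11 + (-14)**2)) = (199 - 277)*(-312 + 7/(-11 + 196)) = -78*(-312 + 7/185) = -78*(-57713/185) = 4501614/185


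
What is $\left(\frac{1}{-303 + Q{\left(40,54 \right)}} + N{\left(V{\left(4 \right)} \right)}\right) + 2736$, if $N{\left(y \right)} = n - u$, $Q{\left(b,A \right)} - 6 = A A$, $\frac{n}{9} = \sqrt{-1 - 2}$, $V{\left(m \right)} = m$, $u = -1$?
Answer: $\frac{7168204}{2619} + 9 i \sqrt{3} \approx 2737.0 + 15.588 i$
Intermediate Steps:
$n = 9 i \sqrt{3}$ ($n = 9 \sqrt{-1 - 2} = 9 \sqrt{-3} = 9 i \sqrt{3} \approx 15.588 i$)
$Q{\left(b,A \right)} = 6 + A^{2}$ ($Q{\left(b,A \right)} = 6 + A A = 6 + A^{2}$)
$N{\left(y \right)} = 1 + 9 i \sqrt{3}$ ($N{\left(y \right)} = 9 i \sqrt{3} - -1 = 9 i \sqrt{3} + 1 = 1 + 9 i \sqrt{3}$)
$\left(\frac{1}{-303 + Q{\left(40,54 \right)}} + N{\left(V{\left(4 \right)} \right)}\right) + 2736 = \left(\frac{1}{-303 + \left(6 + 54^{2}\right)} + \left(1 + 9 i \sqrt{3}\right)\right) + 2736 = \left(\frac{1}{-303 + \left(6 + 2916\right)} + \left(1 + 9 i \sqrt{3}\right)\right) + 2736 = \left(\frac{1}{-303 + 2922} + \left(1 + 9 i \sqrt{3}\right)\right) + 2736 = \left(\frac{1}{2619} + \left(1 + 9 i \sqrt{3}\right)\right) + 2736 = \left(\frac{2620}{2619} + 9 i \sqrt{3}\right) + 2736 = \frac{7168204}{2619} + 9 i \sqrt{3}$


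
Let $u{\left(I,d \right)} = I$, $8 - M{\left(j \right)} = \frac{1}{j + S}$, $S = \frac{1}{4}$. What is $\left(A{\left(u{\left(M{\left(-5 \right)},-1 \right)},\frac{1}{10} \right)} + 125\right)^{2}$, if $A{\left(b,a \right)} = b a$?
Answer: $\frac{142874209}{9025} \approx 15831.0$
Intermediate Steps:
$S = \frac{1}{4} \approx 0.25$
$M{\left(j \right)} = 8 - \frac{1}{\frac{1}{4} + j}$ ($M{\left(j \right)} = 8 - \frac{1}{j + \frac{1}{4}} = 8 - \frac{1}{\frac{1}{4} + j}$)
$A{\left(b,a \right)} = a b$
$\left(A{\left(u{\left(M{\left(-5 \right)},-1 \right)},\frac{1}{10} \right)} + 125\right)^{2} = \left(\frac{4 \frac{1}{1 + 4 \left(-5\right)} \left(1 + 8 \left(-5\right)\right)}{10} + 125\right)^{2} = \left(\frac{4 \frac{1}{1 - 20} \left(1 - 40\right)}{10} + 125\right)^{2} = \left(\frac{4 \frac{1}{-19} \left(-39\right)}{10} + 125\right)^{2} = \left(\frac{4 \left(- \frac{1}{19}\right) \left(-39\right)}{10} + 125\right)^{2} = \left(\frac{1}{10} \cdot \frac{156}{19} + 125\right)^{2} = \left(\frac{78}{95} + 125\right)^{2} = \left(\frac{11953}{95}\right)^{2} = \frac{142874209}{9025}$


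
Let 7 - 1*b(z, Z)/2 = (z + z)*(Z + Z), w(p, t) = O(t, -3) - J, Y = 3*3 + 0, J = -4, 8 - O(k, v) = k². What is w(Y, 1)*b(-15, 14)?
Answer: 18634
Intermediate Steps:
O(k, v) = 8 - k²
Y = 9 (Y = 9 + 0 = 9)
w(p, t) = 12 - t² (w(p, t) = (8 - t²) - 1*(-4) = (8 - t²) + 4 = 12 - t²)
b(z, Z) = 14 - 8*Z*z (b(z, Z) = 14 - 2*(z + z)*(Z + Z) = 14 - 2*2*z*2*Z = 14 - 8*Z*z)
w(Y, 1)*b(-15, 14) = (12 - 1*1²)*(14 - 8*14*(-15)) = (12 - 1*1)*(14 + 1680) = (12 - 1)*1694 = 11*1694 = 18634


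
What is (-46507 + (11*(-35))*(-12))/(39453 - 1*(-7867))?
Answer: -41887/47320 ≈ -0.88519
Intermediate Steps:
(-46507 + (11*(-35))*(-12))/(39453 - 1*(-7867)) = (-46507 - 385*(-12))/(39453 + 7867) = (-46507 + 4620)/47320 = -41887*1/47320 = -41887/47320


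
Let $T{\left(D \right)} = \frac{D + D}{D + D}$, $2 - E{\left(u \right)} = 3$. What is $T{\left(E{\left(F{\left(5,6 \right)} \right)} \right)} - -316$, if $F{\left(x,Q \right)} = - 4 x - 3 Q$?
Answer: $317$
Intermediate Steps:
$E{\left(u \right)} = -1$ ($E{\left(u \right)} = 2 - 3 = -1$)
$T{\left(D \right)} = 1$ ($T{\left(D \right)} = \frac{2 D}{2 D} = 2 D \frac{1}{2 D} = 1$)
$T{\left(E{\left(F{\left(5,6 \right)} \right)} \right)} - -316 = 1 - -316 = 1 + 316 = 317$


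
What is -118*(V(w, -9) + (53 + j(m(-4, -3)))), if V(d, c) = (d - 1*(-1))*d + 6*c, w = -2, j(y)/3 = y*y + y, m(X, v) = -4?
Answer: -4366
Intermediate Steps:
j(y) = 3*y + 3*y² (j(y) = 3*(y*y + y) = 3*(y² + y) = 3*(y + y²) = 3*y + 3*y²)
V(d, c) = 6*c + d*(1 + d) (V(d, c) = (d + 1)*d + 6*c = (1 + d)*d + 6*c = d*(1 + d) + 6*c = 6*c + d*(1 + d))
-118*(V(w, -9) + (53 + j(m(-4, -3)))) = -118*((-2 + (-2)² + 6*(-9)) + (53 + 3*(-4)*(1 - 4))) = -118*((-2 + 4 - 54) + (53 + 3*(-4)*(-3))) = -118*(-52 + (53 + 36)) = -118*(-52 + 89) = -118*37 = -4366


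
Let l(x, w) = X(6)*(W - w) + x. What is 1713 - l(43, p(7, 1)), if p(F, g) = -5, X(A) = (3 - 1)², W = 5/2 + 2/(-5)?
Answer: 8208/5 ≈ 1641.6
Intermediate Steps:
W = 21/10 (W = 5*(½) + 2*(-⅕) = 5/2 - ⅖ = 21/10 ≈ 2.1000)
X(A) = 4 (X(A) = 2² = 4)
l(x, w) = 42/5 + x - 4*w (l(x, w) = 4*(21/10 - w) + x = (42/5 - 4*w) + x = 42/5 + x - 4*w)
1713 - l(43, p(7, 1)) = 1713 - (42/5 + 43 - 4*(-5)) = 1713 - (42/5 + 43 + 20) = 1713 - 1*357/5 = 1713 - 357/5 = 8208/5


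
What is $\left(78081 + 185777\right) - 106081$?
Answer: $157777$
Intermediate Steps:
$\left(78081 + 185777\right) - 106081 = 263858 - 106081 = 157777$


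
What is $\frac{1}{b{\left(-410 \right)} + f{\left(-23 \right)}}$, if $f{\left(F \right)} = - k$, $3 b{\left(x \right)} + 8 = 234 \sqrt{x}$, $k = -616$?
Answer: $\frac{138}{645889} - \frac{351 i \sqrt{410}}{12917780} \approx 0.00021366 - 0.00055019 i$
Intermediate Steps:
$b{\left(x \right)} = - \frac{8}{3} + 78 \sqrt{x}$ ($b{\left(x \right)} = - \frac{8}{3} + \frac{234 \sqrt{x}}{3} = - \frac{8}{3} + 78 \sqrt{x}$)
$f{\left(F \right)} = 616$ ($f{\left(F \right)} = \left(-1\right) \left(-616\right) = 616$)
$\frac{1}{b{\left(-410 \right)} + f{\left(-23 \right)}} = \frac{1}{\left(- \frac{8}{3} + 78 \sqrt{-410}\right) + 616} = \frac{1}{\left(- \frac{8}{3} + 78 i \sqrt{410}\right) + 616} = \frac{1}{\frac{1840}{3} + 78 i \sqrt{410}}$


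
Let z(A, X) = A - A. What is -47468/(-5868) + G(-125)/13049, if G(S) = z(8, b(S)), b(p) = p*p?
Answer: 11867/1467 ≈ 8.0893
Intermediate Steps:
b(p) = p**2
z(A, X) = 0
G(S) = 0
-47468/(-5868) + G(-125)/13049 = -47468/(-5868) + 0/13049 = -47468*(-1/5868) + 0*(1/13049) = 11867/1467 + 0 = 11867/1467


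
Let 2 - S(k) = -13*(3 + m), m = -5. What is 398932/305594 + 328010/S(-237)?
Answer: -25057078393/1833564 ≈ -13666.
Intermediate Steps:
S(k) = -24 (S(k) = 2 - (-13)*(3 - 5) = 2 - (-13)*(-2) = 2 - 1*26 = 2 - 26 = -24)
398932/305594 + 328010/S(-237) = 398932/305594 + 328010/(-24) = 398932*(1/305594) + 328010*(-1/24) = 199466/152797 - 164005/12 = -25057078393/1833564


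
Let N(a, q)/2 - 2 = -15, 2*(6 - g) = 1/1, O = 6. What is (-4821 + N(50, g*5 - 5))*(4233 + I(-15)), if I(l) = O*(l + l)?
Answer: -19644891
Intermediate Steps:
g = 11/2 (g = 6 - 1/2/1 = 6 - 1/2*1 = 6 - 1/2 = 11/2 ≈ 5.5000)
I(l) = 12*l (I(l) = 6*(l + l) = 6*(2*l) = 12*l)
N(a, q) = -26 (N(a, q) = 4 + 2*(-15) = 4 - 30 = -26)
(-4821 + N(50, g*5 - 5))*(4233 + I(-15)) = (-4821 - 26)*(4233 + 12*(-15)) = -4847*(4233 - 180) = -4847*4053 = -19644891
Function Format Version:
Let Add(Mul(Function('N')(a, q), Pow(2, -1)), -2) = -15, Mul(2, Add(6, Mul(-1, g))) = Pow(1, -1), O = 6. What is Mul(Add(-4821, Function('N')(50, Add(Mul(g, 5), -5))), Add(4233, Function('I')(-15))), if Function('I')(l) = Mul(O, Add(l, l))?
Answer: -19644891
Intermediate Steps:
g = Rational(11, 2) (g = Add(6, Mul(Rational(-1, 2), Pow(1, -1))) = Add(6, Mul(Rational(-1, 2), 1)) = Add(6, Rational(-1, 2)) = Rational(11, 2) ≈ 5.5000)
Function('I')(l) = Mul(12, l) (Function('I')(l) = Mul(6, Add(l, l)) = Mul(6, Mul(2, l)) = Mul(12, l))
Function('N')(a, q) = -26 (Function('N')(a, q) = Add(4, Mul(2, -15)) = Add(4, -30) = -26)
Mul(Add(-4821, Function('N')(50, Add(Mul(g, 5), -5))), Add(4233, Function('I')(-15))) = Mul(Add(-4821, -26), Add(4233, Mul(12, -15))) = Mul(-4847, Add(4233, -180)) = Mul(-4847, 4053) = -19644891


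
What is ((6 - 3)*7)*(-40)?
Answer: -840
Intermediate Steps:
((6 - 3)*7)*(-40) = (3*7)*(-40) = 21*(-40) = -840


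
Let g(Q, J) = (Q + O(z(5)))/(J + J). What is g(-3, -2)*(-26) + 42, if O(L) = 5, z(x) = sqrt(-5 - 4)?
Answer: 55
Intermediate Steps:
z(x) = 3*I (z(x) = sqrt(-9) = 3*I)
g(Q, J) = (5 + Q)/(2*J) (g(Q, J) = (Q + 5)/(J + J) = (5 + Q)/((2*J)) = (5 + Q)*(1/(2*J)) = (5 + Q)/(2*J))
g(-3, -2)*(-26) + 42 = ((1/2)*(5 - 3)/(-2))*(-26) + 42 = ((1/2)*(-1/2)*2)*(-26) + 42 = -1/2*(-26) + 42 = 13 + 42 = 55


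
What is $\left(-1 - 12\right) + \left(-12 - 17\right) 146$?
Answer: $-4247$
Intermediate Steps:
$\left(-1 - 12\right) + \left(-12 - 17\right) 146 = -13 - 4234 = -4247$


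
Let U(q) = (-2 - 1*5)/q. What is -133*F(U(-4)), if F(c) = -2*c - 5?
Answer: 2261/2 ≈ 1130.5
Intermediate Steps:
U(q) = -7/q (U(q) = (-2 - 5)/q = -7/q)
F(c) = -5 - 2*c
-133*F(U(-4)) = -133*(-5 - (-14)/(-4)) = -133*(-5 - (-14)*(-1)/4) = -133*(-5 - 2*7/4) = -133*(-5 - 7/2) = -133*(-17/2) = 2261/2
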